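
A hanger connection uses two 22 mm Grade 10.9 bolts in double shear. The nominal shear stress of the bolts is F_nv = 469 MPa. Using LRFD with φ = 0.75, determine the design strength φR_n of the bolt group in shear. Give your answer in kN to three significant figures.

535 kN

A_b = π × 22² / 4 = 380.1 mm².
R_n = F_nv · A_b · n · n_s = 469 × 380.1 × 2 × 2 / 1000 = 713.1 kN.
Design strength φR_n = 0.75 × 713.1 = 535 kN.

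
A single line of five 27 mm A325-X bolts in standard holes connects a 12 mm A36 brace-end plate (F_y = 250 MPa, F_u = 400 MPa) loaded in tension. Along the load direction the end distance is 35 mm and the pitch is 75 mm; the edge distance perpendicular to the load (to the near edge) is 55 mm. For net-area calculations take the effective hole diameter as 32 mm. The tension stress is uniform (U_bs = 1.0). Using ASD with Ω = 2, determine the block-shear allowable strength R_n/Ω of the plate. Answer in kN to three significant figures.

Shear plane L_v = 35 + 4·75 = 335 mm; A_gv = 335 × 12 = 4020 mm².
A_nv = (335 − 4.5·32) × 12 = 2292 mm².
A_nt = (55 − 0.5·32) × 12 = 468 mm².
0.6 F_u A_nv = 550.1 kN; 0.6 F_y A_gv = 603 kN → shear rupture governs the shear term.
R_n = 550.1 + 1.0 × 400 × 468 / 1000 = 737.3 kN.
Allowable strength R_n/Ω = 737.3 / 2 = 369 kN.

369 kN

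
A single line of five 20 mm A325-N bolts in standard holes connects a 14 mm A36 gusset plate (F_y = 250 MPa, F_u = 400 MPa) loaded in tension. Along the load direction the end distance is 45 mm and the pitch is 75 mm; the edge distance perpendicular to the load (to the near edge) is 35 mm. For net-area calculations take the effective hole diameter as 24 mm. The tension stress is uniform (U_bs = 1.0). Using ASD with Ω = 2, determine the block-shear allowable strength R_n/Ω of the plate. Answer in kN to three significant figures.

Shear plane L_v = 45 + 4·75 = 345 mm; A_gv = 345 × 14 = 4830 mm².
A_nv = (345 − 4.5·24) × 14 = 3318 mm².
A_nt = (35 − 0.5·24) × 14 = 322 mm².
0.6 F_u A_nv = 796.3 kN; 0.6 F_y A_gv = 724.5 kN → shear yielding governs the shear term.
R_n = 724.5 + 1.0 × 400 × 322 / 1000 = 853.3 kN.
Allowable strength R_n/Ω = 853.3 / 2 = 427 kN.

427 kN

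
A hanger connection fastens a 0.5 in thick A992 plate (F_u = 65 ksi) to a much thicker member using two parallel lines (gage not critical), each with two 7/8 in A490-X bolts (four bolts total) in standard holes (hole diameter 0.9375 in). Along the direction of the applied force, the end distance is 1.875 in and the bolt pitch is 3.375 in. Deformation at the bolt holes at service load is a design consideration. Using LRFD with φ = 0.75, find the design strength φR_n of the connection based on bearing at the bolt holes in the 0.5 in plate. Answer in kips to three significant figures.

185 kips

Per bolt r_n = 1.2 l_c t F_u ≤ 2.4 d t F_u; upper limit = 2.4 × 0.875 × 0.5 × 65 = 68.25 kips.
Edge bolt: l_c = 1.875 − 0.9375/2 = 1.406 in → 1.2 × 1.406 × 0.5 × 65 = 54.84 → r_n = 54.84 kips.
Interior bolts: l_c = 3.375 − 0.9375 = 2.438 in → 1.2 × 2.438 × 0.5 × 65 = 95.06 → r_n = 68.25 kips.
R_n = 2 × 54.84 + 2 × 68.25 = 246.2 kips.
Design strength φR_n = 0.75 × 246.2 = 185 kips.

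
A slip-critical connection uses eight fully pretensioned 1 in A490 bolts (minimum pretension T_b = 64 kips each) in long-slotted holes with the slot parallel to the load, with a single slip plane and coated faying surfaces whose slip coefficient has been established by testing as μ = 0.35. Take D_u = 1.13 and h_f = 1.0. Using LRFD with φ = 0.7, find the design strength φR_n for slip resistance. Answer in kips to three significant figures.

R_n = μ · D_u · h_f · T_b · n_s · n_b = 0.35 × 1.13 × 1.0 × 64 × 1 × 8 = 202.5 kips.
Design strength φR_n = 0.7 × 202.5 = 142 kips.

142 kips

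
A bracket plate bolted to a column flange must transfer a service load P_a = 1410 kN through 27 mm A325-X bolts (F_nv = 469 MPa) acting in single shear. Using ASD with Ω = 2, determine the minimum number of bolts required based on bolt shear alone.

A_b = π·27²/4 = 572.6 mm².
Per-bolt allowable strength R_n/Ω = 469 × 572.6 × 1 / 1000 / 2 = 134.3 kN.
n ≥ 1410 / 134.3 = 10.5 → use 11 bolts.

11 bolts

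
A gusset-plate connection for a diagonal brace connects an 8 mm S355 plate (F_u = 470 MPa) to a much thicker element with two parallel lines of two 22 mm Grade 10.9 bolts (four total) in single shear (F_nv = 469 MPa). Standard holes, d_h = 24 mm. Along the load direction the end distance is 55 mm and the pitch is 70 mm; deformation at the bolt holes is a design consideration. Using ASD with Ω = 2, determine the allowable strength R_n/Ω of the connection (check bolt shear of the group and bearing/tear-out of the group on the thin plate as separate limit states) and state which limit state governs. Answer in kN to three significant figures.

357 kN (bolt shear governs)

Bolt shear: A_b = π·22²/4 = 380.1 mm²; R_n = 469 × 380.1 × 4 × 1 / 1000 = 713.1 kN → 713.1 / 2 = 357 kN.
Bearing (1.2 l_c t F_u ≤ 2.4 d t F_u): upper limit = 2.4·22·8·470 / 1000 = 198.5 kN.
  Edge l_c = 55 − 24/2 = 43 → r_n = 194 kN; interior l_c = 70 − 24 = 46 → r_n = 198.5 kN.
  R_n,bearing = 2·194 + 2·198.5 = 785.1 kN → 785.1 / 2 = 393 kN.
Bolt shear governs: 357 kN.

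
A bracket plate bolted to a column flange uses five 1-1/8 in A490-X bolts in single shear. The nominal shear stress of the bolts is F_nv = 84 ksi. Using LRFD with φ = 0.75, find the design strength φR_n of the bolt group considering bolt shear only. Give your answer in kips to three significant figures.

A_b = π × 1.125² / 4 = 0.994 in².
R_n = F_nv · A_b · n · n_s = 84 × 0.994 × 5 × 1 = 417.5 kips.
Design strength φR_n = 0.75 × 417.5 = 313 kips.

313 kips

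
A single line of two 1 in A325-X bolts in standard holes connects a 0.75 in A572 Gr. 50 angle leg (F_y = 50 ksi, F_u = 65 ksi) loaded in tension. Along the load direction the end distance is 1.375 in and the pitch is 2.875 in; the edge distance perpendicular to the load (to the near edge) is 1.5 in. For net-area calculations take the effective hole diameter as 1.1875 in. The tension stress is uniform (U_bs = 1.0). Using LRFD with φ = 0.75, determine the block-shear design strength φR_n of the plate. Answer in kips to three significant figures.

87.3 kips

Shear plane L_v = 1.375 + 1·2.875 = 4.25 in; A_gv = 4.25 × 0.75 = 3.188 in².
A_nv = (4.25 − 1.5·1.1875) × 0.75 = 1.852 in².
A_nt = (1.5 − 0.5·1.1875) × 0.75 = 0.6797 in².
0.6 F_u A_nv = 72.21 kips; 0.6 F_y A_gv = 95.62 kips → shear rupture governs the shear term.
R_n = 72.21 + 1.0 × 65 × 0.6797 = 116.4 kips.
Design strength φR_n = 0.75 × 116.4 = 87.3 kips.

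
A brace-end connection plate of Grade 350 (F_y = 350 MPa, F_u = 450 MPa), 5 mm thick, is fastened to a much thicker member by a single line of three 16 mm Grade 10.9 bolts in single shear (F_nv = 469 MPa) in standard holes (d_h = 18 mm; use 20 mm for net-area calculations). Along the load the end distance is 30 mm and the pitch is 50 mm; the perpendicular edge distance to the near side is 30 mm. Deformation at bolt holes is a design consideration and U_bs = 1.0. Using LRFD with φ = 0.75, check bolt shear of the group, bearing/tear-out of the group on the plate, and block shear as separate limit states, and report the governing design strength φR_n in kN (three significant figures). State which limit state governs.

115 kN (block shear governs)

Bolt shear: A_b = π·16²/4 = 201.1 mm²; R_n = 469 × 201.1 × 3 × 1 / 1000 = 282.9 kN → 0.75 × 282.9 = 212 kN.
Bearing: edge l_c = 21, r_n = 56.7 kN; interior l_c = 32, r_n = 86.4 kN; R_n = 56.7 + 2·86.4 = 229.5 kN → 172 kN.
Block shear: A_gv = 650, A_nv = 400, A_nt = 100 mm²; R_n = min(0.6F_uA_nv, 0.6F_yA_gv) + U_bs·F_u·A_nt = 153 kN → 115 kN.
Block shear governs: 115 kN.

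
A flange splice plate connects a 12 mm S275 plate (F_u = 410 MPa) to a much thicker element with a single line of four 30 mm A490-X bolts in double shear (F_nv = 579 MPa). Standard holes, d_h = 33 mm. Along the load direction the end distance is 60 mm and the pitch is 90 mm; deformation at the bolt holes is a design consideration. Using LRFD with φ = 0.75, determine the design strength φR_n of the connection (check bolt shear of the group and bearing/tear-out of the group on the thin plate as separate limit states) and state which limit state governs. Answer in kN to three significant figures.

Bolt shear: A_b = π·30²/4 = 706.9 mm²; R_n = 579 × 706.9 × 4 × 2 / 1000 = 3274 kN → 0.75 × 3274 = 2460 kN.
Bearing (1.2 l_c t F_u ≤ 2.4 d t F_u): upper limit = 2.4·30·12·410 / 1000 = 354.2 kN.
  Edge l_c = 60 − 33/2 = 43.5 → r_n = 256.8 kN; interior l_c = 90 − 33 = 57 → r_n = 336.5 kN.
  R_n,bearing = 1·256.8 + 3·336.5 = 1266 kN → 0.75 × 1266 = 950 kN.
Bearing governs: 950 kN.

950 kN (bearing governs)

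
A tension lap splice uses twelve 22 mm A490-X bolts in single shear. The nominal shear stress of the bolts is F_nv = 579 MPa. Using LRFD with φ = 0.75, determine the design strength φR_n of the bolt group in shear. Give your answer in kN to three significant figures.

A_b = π × 22² / 4 = 380.1 mm².
R_n = F_nv · A_b · n · n_s = 579 × 380.1 × 12 × 1 / 1000 = 2641 kN.
Design strength φR_n = 0.75 × 2641 = 1980 kN.

1980 kN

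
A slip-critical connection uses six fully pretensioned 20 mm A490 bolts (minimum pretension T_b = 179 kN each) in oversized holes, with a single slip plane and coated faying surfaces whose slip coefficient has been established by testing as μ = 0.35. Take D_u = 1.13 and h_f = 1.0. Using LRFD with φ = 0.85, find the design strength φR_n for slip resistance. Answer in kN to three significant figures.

R_n = μ · D_u · h_f · T_b · n_s · n_b = 0.35 × 1.13 × 1.0 × 179 × 1 × 6 = 424.8 kN.
Design strength φR_n = 0.85 × 424.8 = 361 kN.

361 kN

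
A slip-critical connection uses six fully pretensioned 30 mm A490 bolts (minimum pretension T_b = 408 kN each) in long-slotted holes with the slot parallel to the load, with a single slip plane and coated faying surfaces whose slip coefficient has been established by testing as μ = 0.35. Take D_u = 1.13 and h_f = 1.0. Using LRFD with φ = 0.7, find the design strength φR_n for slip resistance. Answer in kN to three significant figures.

R_n = μ · D_u · h_f · T_b · n_s · n_b = 0.35 × 1.13 × 1.0 × 408 × 1 × 6 = 968.2 kN.
Design strength φR_n = 0.7 × 968.2 = 678 kN.

678 kN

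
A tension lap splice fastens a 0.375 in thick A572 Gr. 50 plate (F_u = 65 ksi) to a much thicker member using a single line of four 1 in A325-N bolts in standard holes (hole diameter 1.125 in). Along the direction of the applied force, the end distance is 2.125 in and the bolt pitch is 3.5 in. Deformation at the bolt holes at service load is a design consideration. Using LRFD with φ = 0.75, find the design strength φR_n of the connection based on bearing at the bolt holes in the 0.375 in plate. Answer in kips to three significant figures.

Per bolt r_n = 1.2 l_c t F_u ≤ 2.4 d t F_u; upper limit = 2.4 × 1 × 0.375 × 65 = 58.5 kips.
Edge bolt: l_c = 2.125 − 1.125/2 = 1.562 in → 1.2 × 1.562 × 0.375 × 65 = 45.7 → r_n = 45.7 kips.
Interior bolts: l_c = 3.5 − 1.125 = 2.375 in → 1.2 × 2.375 × 0.375 × 65 = 69.47 → r_n = 58.5 kips.
R_n = 1 × 45.7 + 3 × 58.5 = 221.2 kips.
Design strength φR_n = 0.75 × 221.2 = 166 kips.

166 kips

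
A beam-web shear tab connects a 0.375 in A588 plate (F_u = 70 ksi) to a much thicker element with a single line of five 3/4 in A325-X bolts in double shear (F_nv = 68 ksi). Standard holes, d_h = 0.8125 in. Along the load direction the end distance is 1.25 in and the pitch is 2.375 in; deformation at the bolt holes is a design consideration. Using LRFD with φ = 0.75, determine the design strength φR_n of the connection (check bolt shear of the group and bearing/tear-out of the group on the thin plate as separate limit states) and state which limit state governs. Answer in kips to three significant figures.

162 kips (bearing governs)

Bolt shear: A_b = π·0.75²/4 = 0.4418 in²; R_n = 68 × 0.4418 × 5 × 2 = 300.4 kips → 0.75 × 300.4 = 225 kips.
Bearing (1.2 l_c t F_u ≤ 2.4 d t F_u): upper limit = 2.4·0.75·0.375·70 = 47.25 kips.
  Edge l_c = 1.25 − 0.8125/2 = 0.8438 → r_n = 26.58 kips; interior l_c = 2.375 − 0.8125 = 1.562 → r_n = 47.25 kips.
  R_n,bearing = 1·26.58 + 4·47.25 = 215.6 kips → 0.75 × 215.6 = 162 kips.
Bearing governs: 162 kips.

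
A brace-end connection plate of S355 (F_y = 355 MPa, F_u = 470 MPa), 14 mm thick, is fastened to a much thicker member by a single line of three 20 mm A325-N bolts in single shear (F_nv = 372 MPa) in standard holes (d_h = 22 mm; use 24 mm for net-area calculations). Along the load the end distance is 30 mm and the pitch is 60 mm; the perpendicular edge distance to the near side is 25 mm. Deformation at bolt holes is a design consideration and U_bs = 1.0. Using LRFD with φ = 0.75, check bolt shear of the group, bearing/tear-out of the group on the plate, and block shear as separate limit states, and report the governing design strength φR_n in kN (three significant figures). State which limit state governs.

Bolt shear: A_b = π·20²/4 = 314.2 mm²; R_n = 372 × 314.2 × 3 × 1 / 1000 = 350.6 kN → 0.75 × 350.6 = 263 kN.
Bearing: edge l_c = 19, r_n = 150 kN; interior l_c = 38, r_n = 300 kN; R_n = 150 + 2·300 = 750.1 kN → 563 kN.
Block shear: A_gv = 2100, A_nv = 1260, A_nt = 182 mm²; R_n = min(0.6F_uA_nv, 0.6F_yA_gv) + U_bs·F_u·A_nt = 440.9 kN → 331 kN.
Bolt shear governs: 263 kN.

263 kN (bolt shear governs)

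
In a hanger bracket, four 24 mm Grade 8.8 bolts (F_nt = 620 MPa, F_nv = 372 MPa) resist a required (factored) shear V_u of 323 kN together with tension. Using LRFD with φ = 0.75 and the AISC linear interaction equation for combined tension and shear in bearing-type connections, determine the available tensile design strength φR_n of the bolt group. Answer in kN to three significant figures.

556 kN

A_b = π·24²/4 = 452.4 mm²; f_rv = 323 × 1000 / (4 × 452.4) = 178.5 MPa.
F'_nt = 1.3 F_nt − (F_nt / φF_nv) f_rv = 1.3·620 − (620/(0.75·372))·178.5 = 409.3 MPa, capped at F_nt → F'_nt = 409.3 MPa.
R_n = F'_nt · A_b · n = 409.3 × 452.4 × 4 / 1000 = 740.7 kN.
Design strength φR_n = 0.75 × 740.7 = 556 kN.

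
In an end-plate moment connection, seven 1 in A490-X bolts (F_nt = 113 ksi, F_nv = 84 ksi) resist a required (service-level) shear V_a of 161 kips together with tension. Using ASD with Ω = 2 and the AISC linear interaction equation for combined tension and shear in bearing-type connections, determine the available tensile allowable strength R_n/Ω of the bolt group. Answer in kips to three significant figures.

A_b = π·1²/4 = 0.7854 in²; f_rv = 161 / (7 × 0.7854) = 29.28 ksi.
F'_nt = 1.3 F_nt − (Ω F_nt / F_nv) f_rv = 1.3·113 − (2·113/84)·29.28 = 68.11 ksi, capped at F_nt → F'_nt = 68.11 ksi.
R_n = F'_nt · A_b · n = 68.11 × 0.7854 × 7 = 374.5 kips.
Allowable strength R_n/Ω = 374.5 / 2 = 187 kips.

187 kips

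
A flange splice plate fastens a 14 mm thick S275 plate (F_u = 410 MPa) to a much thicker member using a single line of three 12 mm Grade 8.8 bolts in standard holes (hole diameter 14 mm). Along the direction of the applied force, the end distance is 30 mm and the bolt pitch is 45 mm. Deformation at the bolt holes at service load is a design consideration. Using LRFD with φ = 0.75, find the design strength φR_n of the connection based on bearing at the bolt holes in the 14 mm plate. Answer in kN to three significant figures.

367 kN

Per bolt r_n = 1.2 l_c t F_u ≤ 2.4 d t F_u; upper limit = 2.4 × 12 × 14 × 410 / 1000 = 165.3 kN.
Edge bolt: l_c = 30 − 14/2 = 23 mm → 1.2 × 23 × 14 × 410 / 1000 = 158.4 → r_n = 158.4 kN.
Interior bolts: l_c = 45 − 14 = 31 mm → 1.2 × 31 × 14 × 410 / 1000 = 213.5 → r_n = 165.3 kN.
R_n = 1 × 158.4 + 2 × 165.3 = 489 kN.
Design strength φR_n = 0.75 × 489 = 367 kN.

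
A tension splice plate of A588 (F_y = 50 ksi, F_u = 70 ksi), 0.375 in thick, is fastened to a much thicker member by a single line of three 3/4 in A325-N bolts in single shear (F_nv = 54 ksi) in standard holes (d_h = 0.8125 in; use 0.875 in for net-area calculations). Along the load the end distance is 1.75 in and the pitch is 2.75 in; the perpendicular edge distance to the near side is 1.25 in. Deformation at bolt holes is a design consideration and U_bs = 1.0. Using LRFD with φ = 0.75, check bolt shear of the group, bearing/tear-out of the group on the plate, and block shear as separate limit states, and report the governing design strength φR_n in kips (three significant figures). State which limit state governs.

53.7 kips (bolt shear governs)

Bolt shear: A_b = π·0.75²/4 = 0.4418 in²; R_n = 54 × 0.4418 × 3 × 1 = 71.57 kips → 0.75 × 71.57 = 53.7 kips.
Bearing: edge l_c = 1.344, r_n = 42.33 kips; interior l_c = 1.938, r_n = 47.25 kips; R_n = 42.33 + 2·47.25 = 136.8 kips → 103 kips.
Block shear: A_gv = 2.719, A_nv = 1.898, A_nt = 0.3047 in²; R_n = min(0.6F_uA_nv, 0.6F_yA_gv) + U_bs·F_u·A_nt = 101.1 kips → 75.8 kips.
Bolt shear governs: 53.7 kips.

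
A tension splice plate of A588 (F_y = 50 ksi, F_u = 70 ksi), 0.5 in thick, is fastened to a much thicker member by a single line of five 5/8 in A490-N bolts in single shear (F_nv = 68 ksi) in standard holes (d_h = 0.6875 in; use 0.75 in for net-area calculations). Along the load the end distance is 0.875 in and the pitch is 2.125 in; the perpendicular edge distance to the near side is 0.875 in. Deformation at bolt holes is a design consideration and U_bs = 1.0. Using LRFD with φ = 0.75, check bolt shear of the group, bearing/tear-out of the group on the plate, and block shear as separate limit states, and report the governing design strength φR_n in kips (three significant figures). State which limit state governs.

78.2 kips (bolt shear governs)

Bolt shear: A_b = π·0.625²/4 = 0.3068 in²; R_n = 68 × 0.3068 × 5 × 1 = 104.3 kips → 0.75 × 104.3 = 78.2 kips.
Bearing: edge l_c = 0.5312, r_n = 22.31 kips; interior l_c = 1.438, r_n = 52.5 kips; R_n = 22.31 + 4·52.5 = 232.3 kips → 174 kips.
Block shear: A_gv = 4.688, A_nv = 3, A_nt = 0.25 in²; R_n = min(0.6F_uA_nv, 0.6F_yA_gv) + U_bs·F_u·A_nt = 143.5 kips → 108 kips.
Bolt shear governs: 78.2 kips.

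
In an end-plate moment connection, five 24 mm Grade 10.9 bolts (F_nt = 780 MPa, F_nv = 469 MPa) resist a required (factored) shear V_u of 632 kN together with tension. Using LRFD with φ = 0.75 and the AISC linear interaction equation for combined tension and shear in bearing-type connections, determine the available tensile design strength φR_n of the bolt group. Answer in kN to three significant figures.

669 kN

A_b = π·24²/4 = 452.4 mm²; f_rv = 632 × 1000 / (5 × 452.4) = 279.4 MPa.
F'_nt = 1.3 F_nt − (F_nt / φF_nv) f_rv = 1.3·780 − (780/(0.75·469))·279.4 = 394.4 MPa, capped at F_nt → F'_nt = 394.4 MPa.
R_n = F'_nt · A_b · n = 394.4 × 452.4 × 5 / 1000 = 892.2 kN.
Design strength φR_n = 0.75 × 892.2 = 669 kN.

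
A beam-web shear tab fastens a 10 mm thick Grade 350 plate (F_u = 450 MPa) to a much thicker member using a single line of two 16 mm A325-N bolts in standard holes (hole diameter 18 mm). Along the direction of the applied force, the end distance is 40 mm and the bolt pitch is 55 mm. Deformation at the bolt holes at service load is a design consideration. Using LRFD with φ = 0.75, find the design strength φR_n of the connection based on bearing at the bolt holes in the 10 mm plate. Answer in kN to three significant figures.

Per bolt r_n = 1.2 l_c t F_u ≤ 2.4 d t F_u; upper limit = 2.4 × 16 × 10 × 450 / 1000 = 172.8 kN.
Edge bolt: l_c = 40 − 18/2 = 31 mm → 1.2 × 31 × 10 × 450 / 1000 = 167.4 → r_n = 167.4 kN.
Interior bolts: l_c = 55 − 18 = 37 mm → 1.2 × 37 × 10 × 450 / 1000 = 199.8 → r_n = 172.8 kN.
R_n = 1 × 167.4 + 1 × 172.8 = 340.2 kN.
Design strength φR_n = 0.75 × 340.2 = 255 kN.

255 kN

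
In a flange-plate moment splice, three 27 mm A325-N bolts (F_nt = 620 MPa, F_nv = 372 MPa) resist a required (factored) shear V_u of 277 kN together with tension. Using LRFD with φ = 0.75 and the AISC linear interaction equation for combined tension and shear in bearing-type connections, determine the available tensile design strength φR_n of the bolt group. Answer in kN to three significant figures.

577 kN

A_b = π·27²/4 = 572.6 mm²; f_rv = 277 × 1000 / (3 × 572.6) = 161.3 MPa.
F'_nt = 1.3 F_nt − (F_nt / φF_nv) f_rv = 1.3·620 − (620/(0.75·372))·161.3 = 447.6 MPa, capped at F_nt → F'_nt = 447.6 MPa.
R_n = F'_nt · A_b · n = 447.6 × 572.6 × 3 / 1000 = 768.9 kN.
Design strength φR_n = 0.75 × 768.9 = 577 kN.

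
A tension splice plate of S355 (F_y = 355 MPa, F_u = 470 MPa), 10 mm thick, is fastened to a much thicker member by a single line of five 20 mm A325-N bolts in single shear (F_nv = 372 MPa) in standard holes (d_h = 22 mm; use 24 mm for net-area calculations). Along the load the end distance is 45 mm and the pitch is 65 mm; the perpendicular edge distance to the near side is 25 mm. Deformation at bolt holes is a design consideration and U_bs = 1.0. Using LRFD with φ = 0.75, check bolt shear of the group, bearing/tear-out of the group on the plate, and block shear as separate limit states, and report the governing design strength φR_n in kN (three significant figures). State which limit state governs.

438 kN (bolt shear governs)

Bolt shear: A_b = π·20²/4 = 314.2 mm²; R_n = 372 × 314.2 × 5 × 1 / 1000 = 584.3 kN → 0.75 × 584.3 = 438 kN.
Bearing: edge l_c = 34, r_n = 191.8 kN; interior l_c = 43, r_n = 225.6 kN; R_n = 191.8 + 4·225.6 = 1094 kN → 821 kN.
Block shear: A_gv = 3050, A_nv = 1970, A_nt = 130 mm²; R_n = min(0.6F_uA_nv, 0.6F_yA_gv) + U_bs·F_u·A_nt = 616.6 kN → 462 kN.
Bolt shear governs: 438 kN.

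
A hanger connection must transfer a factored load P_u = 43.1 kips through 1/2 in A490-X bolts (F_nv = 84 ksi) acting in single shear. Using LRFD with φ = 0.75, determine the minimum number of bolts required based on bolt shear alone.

A_b = π·0.5²/4 = 0.1963 in².
Per-bolt design strength φR_n = 0.75 × 84 × 0.1963 × 1 = 12.37 kips.
n ≥ 43.1 / 12.37 = 3.484 → use 4 bolts.

4 bolts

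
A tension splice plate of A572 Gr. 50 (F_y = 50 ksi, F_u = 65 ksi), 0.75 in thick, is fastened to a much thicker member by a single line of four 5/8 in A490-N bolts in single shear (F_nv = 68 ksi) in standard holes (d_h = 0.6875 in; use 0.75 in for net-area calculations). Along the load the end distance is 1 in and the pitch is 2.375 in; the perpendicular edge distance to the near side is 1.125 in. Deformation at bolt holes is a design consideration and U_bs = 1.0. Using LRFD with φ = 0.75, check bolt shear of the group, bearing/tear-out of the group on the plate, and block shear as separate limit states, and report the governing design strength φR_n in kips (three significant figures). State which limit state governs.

Bolt shear: A_b = π·0.625²/4 = 0.3068 in²; R_n = 68 × 0.3068 × 4 × 1 = 83.45 kips → 0.75 × 83.45 = 62.6 kips.
Bearing: edge l_c = 0.6562, r_n = 38.39 kips; interior l_c = 1.688, r_n = 73.12 kips; R_n = 38.39 + 3·73.12 = 257.8 kips → 193 kips.
Block shear: A_gv = 6.094, A_nv = 4.125, A_nt = 0.5625 in²; R_n = min(0.6F_uA_nv, 0.6F_yA_gv) + U_bs·F_u·A_nt = 197.4 kips → 148 kips.
Bolt shear governs: 62.6 kips.

62.6 kips (bolt shear governs)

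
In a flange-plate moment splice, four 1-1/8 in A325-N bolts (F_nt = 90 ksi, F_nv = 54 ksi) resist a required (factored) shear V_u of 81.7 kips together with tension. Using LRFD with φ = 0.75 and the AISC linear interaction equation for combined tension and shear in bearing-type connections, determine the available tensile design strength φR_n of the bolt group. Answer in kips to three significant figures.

A_b = π·1.125²/4 = 0.994 in²; f_rv = 81.7 / (4 × 0.994) = 20.55 ksi.
F'_nt = 1.3 F_nt − (F_nt / φF_nv) f_rv = 1.3·90 − (90/(0.75·54))·20.55 = 71.34 ksi, capped at F_nt → F'_nt = 71.34 ksi.
R_n = F'_nt · A_b · n = 71.34 × 0.994 × 4 = 283.6 kips.
Design strength φR_n = 0.75 × 283.6 = 213 kips.

213 kips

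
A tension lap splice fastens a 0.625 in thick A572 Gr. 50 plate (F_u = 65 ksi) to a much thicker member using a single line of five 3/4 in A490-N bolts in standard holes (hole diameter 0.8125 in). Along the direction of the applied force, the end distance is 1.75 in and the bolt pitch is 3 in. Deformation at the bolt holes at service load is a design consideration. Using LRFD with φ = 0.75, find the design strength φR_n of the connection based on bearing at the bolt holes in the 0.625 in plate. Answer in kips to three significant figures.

269 kips

Per bolt r_n = 1.2 l_c t F_u ≤ 2.4 d t F_u; upper limit = 2.4 × 0.75 × 0.625 × 65 = 73.12 kips.
Edge bolt: l_c = 1.75 − 0.8125/2 = 1.344 in → 1.2 × 1.344 × 0.625 × 65 = 65.51 → r_n = 65.51 kips.
Interior bolts: l_c = 3 − 0.8125 = 2.188 in → 1.2 × 2.188 × 0.625 × 65 = 106.6 → r_n = 73.12 kips.
R_n = 1 × 65.51 + 4 × 73.12 = 358 kips.
Design strength φR_n = 0.75 × 358 = 269 kips.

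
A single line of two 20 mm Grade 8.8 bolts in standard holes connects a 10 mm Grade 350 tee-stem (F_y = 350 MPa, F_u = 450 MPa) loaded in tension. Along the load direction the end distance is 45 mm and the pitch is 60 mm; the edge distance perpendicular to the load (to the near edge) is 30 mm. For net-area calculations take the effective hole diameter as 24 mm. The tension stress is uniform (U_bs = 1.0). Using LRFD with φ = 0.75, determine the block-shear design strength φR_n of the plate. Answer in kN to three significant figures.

Shear plane L_v = 45 + 1·60 = 105 mm; A_gv = 105 × 10 = 1050 mm².
A_nv = (105 − 1.5·24) × 10 = 690 mm².
A_nt = (30 − 0.5·24) × 10 = 180 mm².
0.6 F_u A_nv = 186.3 kN; 0.6 F_y A_gv = 220.5 kN → shear rupture governs the shear term.
R_n = 186.3 + 1.0 × 450 × 180 / 1000 = 267.3 kN.
Design strength φR_n = 0.75 × 267.3 = 200 kN.

200 kN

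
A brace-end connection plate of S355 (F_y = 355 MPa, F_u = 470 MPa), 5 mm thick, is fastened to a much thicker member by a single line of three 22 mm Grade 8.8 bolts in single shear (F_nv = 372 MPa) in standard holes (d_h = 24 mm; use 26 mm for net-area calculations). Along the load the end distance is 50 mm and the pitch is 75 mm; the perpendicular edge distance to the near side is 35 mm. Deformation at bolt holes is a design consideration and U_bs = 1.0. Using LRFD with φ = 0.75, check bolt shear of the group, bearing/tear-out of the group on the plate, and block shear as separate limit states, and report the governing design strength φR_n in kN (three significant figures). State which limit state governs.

182 kN (block shear governs)

Bolt shear: A_b = π·22²/4 = 380.1 mm²; R_n = 372 × 380.1 × 3 × 1 / 1000 = 424.2 kN → 0.75 × 424.2 = 318 kN.
Bearing: edge l_c = 38, r_n = 107.2 kN; interior l_c = 51, r_n = 124.1 kN; R_n = 107.2 + 2·124.1 = 355.3 kN → 266 kN.
Block shear: A_gv = 1000, A_nv = 675, A_nt = 110 mm²; R_n = min(0.6F_uA_nv, 0.6F_yA_gv) + U_bs·F_u·A_nt = 242.1 kN → 182 kN.
Block shear governs: 182 kN.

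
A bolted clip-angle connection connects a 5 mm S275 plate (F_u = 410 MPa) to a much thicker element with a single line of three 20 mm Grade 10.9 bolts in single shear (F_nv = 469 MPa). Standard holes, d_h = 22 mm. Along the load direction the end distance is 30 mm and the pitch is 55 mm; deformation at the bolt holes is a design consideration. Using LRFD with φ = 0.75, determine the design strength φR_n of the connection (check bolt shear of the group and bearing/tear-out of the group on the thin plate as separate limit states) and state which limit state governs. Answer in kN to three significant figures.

Bolt shear: A_b = π·20²/4 = 314.2 mm²; R_n = 469 × 314.2 × 3 × 1 / 1000 = 442 kN → 0.75 × 442 = 332 kN.
Bearing (1.2 l_c t F_u ≤ 2.4 d t F_u): upper limit = 2.4·20·5·410 / 1000 = 98.4 kN.
  Edge l_c = 30 − 22/2 = 19 → r_n = 46.74 kN; interior l_c = 55 − 22 = 33 → r_n = 81.18 kN.
  R_n,bearing = 1·46.74 + 2·81.18 = 209.1 kN → 0.75 × 209.1 = 157 kN.
Bearing governs: 157 kN.

157 kN (bearing governs)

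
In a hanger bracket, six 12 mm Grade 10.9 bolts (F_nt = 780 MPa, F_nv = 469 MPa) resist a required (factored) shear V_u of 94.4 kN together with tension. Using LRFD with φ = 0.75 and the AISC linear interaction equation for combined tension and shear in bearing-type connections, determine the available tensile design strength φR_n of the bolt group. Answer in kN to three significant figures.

A_b = π·12²/4 = 113.1 mm²; f_rv = 94.4 × 1000 / (6 × 113.1) = 139.1 MPa.
F'_nt = 1.3 F_nt − (F_nt / φF_nv) f_rv = 1.3·780 − (780/(0.75·469))·139.1 = 705.5 MPa, capped at F_nt → F'_nt = 705.5 MPa.
R_n = F'_nt · A_b · n = 705.5 × 113.1 × 6 / 1000 = 478.8 kN.
Design strength φR_n = 0.75 × 478.8 = 359 kN.

359 kN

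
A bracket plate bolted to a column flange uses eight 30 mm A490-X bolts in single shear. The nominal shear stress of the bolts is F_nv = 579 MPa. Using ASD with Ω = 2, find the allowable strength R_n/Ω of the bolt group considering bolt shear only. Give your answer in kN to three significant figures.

A_b = π × 30² / 4 = 706.9 mm².
R_n = F_nv · A_b · n · n_s = 579 × 706.9 × 8 × 1 / 1000 = 3274 kN.
Allowable strength R_n/Ω = 3274 / 2 = 1640 kN.

1640 kN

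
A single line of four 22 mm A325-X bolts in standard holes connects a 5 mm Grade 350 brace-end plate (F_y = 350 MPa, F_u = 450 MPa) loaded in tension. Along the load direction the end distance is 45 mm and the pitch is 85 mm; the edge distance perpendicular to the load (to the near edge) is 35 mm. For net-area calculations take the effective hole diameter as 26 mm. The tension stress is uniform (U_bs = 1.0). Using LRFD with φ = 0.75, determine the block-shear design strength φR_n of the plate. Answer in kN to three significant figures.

249 kN

Shear plane L_v = 45 + 3·85 = 300 mm; A_gv = 300 × 5 = 1500 mm².
A_nv = (300 − 3.5·26) × 5 = 1045 mm².
A_nt = (35 − 0.5·26) × 5 = 110 mm².
0.6 F_u A_nv = 282.2 kN; 0.6 F_y A_gv = 315 kN → shear rupture governs the shear term.
R_n = 282.2 + 1.0 × 450 × 110 / 1000 = 331.7 kN.
Design strength φR_n = 0.75 × 331.7 = 249 kN.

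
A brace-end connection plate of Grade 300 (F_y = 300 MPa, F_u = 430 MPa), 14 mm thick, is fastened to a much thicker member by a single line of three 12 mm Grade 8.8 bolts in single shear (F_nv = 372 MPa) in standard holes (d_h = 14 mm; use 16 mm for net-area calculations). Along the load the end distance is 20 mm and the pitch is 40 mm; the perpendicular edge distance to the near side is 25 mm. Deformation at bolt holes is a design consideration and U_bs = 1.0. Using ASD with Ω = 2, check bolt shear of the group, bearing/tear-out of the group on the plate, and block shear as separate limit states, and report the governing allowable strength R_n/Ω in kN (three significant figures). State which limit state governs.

63.1 kN (bolt shear governs)

Bolt shear: A_b = π·12²/4 = 113.1 mm²; R_n = 372 × 113.1 × 3 × 1 / 1000 = 126.2 kN → 126.2 / 2 = 63.1 kN.
Bearing: edge l_c = 13, r_n = 93.91 kN; interior l_c = 26, r_n = 173.4 kN; R_n = 93.91 + 2·173.4 = 440.7 kN → 220 kN.
Block shear: A_gv = 1400, A_nv = 840, A_nt = 238 mm²; R_n = min(0.6F_uA_nv, 0.6F_yA_gv) + U_bs·F_u·A_nt = 319.1 kN → 160 kN.
Bolt shear governs: 63.1 kN.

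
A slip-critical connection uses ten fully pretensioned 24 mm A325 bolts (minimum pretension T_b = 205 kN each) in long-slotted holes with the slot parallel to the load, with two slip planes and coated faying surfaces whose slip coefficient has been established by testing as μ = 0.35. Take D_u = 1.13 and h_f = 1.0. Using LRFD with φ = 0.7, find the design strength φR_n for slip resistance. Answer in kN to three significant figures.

1140 kN

R_n = μ · D_u · h_f · T_b · n_s · n_b = 0.35 × 1.13 × 1.0 × 205 × 2 × 10 = 1622 kN.
Design strength φR_n = 0.7 × 1622 = 1140 kN.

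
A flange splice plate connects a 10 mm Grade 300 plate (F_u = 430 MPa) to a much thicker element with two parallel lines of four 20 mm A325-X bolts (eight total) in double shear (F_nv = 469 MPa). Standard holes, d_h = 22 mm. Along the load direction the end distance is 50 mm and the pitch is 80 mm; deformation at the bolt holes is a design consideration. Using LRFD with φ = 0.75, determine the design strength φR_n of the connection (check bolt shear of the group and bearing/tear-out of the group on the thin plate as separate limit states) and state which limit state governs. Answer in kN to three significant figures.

Bolt shear: A_b = π·20²/4 = 314.2 mm²; R_n = 469 × 314.2 × 8 × 2 / 1000 = 2357 kN → 0.75 × 2357 = 1770 kN.
Bearing (1.2 l_c t F_u ≤ 2.4 d t F_u): upper limit = 2.4·20·10·430 / 1000 = 206.4 kN.
  Edge l_c = 50 − 22/2 = 39 → r_n = 201.2 kN; interior l_c = 80 − 22 = 58 → r_n = 206.4 kN.
  R_n,bearing = 2·201.2 + 6·206.4 = 1641 kN → 0.75 × 1641 = 1230 kN.
Bearing governs: 1230 kN.

1230 kN (bearing governs)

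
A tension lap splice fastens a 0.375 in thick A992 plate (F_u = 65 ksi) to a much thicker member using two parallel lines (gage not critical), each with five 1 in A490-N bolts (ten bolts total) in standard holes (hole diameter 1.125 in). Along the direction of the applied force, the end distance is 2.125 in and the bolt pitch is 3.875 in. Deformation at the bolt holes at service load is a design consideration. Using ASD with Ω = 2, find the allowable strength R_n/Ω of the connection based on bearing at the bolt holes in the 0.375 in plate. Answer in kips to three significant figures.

Per bolt r_n = 1.2 l_c t F_u ≤ 2.4 d t F_u; upper limit = 2.4 × 1 × 0.375 × 65 = 58.5 kips.
Edge bolt: l_c = 2.125 − 1.125/2 = 1.562 in → 1.2 × 1.562 × 0.375 × 65 = 45.7 → r_n = 45.7 kips.
Interior bolts: l_c = 3.875 − 1.125 = 2.75 in → 1.2 × 2.75 × 0.375 × 65 = 80.44 → r_n = 58.5 kips.
R_n = 2 × 45.7 + 8 × 58.5 = 559.4 kips.
Allowable strength R_n/Ω = 559.4 / 2 = 280 kips.

280 kips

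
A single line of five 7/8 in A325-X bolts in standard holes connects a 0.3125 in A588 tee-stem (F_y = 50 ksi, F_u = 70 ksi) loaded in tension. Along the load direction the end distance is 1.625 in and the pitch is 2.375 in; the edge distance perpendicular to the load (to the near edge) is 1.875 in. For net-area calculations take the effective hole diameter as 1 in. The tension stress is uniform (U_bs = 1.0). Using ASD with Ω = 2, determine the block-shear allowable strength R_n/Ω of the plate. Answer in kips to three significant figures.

58.5 kips

Shear plane L_v = 1.625 + 4·2.375 = 11.12 in; A_gv = 11.12 × 0.3125 = 3.477 in².
A_nv = (11.12 − 4.5·1) × 0.3125 = 2.07 in².
A_nt = (1.875 − 0.5·1) × 0.3125 = 0.4297 in².
0.6 F_u A_nv = 86.95 kips; 0.6 F_y A_gv = 104.3 kips → shear rupture governs the shear term.
R_n = 86.95 + 1.0 × 70 × 0.4297 = 117 kips.
Allowable strength R_n/Ω = 117 / 2 = 58.5 kips.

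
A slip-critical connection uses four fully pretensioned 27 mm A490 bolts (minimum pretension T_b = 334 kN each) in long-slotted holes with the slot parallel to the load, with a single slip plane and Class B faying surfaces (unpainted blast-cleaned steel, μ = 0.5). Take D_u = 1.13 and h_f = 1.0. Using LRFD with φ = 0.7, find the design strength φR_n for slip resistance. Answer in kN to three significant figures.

528 kN

R_n = μ · D_u · h_f · T_b · n_s · n_b = 0.5 × 1.13 × 1.0 × 334 × 1 × 4 = 754.8 kN.
Design strength φR_n = 0.7 × 754.8 = 528 kN.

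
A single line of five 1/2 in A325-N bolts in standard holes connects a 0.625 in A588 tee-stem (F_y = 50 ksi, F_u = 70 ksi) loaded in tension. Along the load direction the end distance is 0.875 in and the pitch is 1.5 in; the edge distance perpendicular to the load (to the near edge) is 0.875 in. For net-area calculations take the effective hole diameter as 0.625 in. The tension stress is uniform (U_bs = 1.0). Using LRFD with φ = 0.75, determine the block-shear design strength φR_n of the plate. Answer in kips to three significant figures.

Shear plane L_v = 0.875 + 4·1.5 = 6.875 in; A_gv = 6.875 × 0.625 = 4.297 in².
A_nv = (6.875 − 4.5·0.625) × 0.625 = 2.539 in².
A_nt = (0.875 − 0.5·0.625) × 0.625 = 0.3516 in².
0.6 F_u A_nv = 106.6 kips; 0.6 F_y A_gv = 128.9 kips → shear rupture governs the shear term.
R_n = 106.6 + 1.0 × 70 × 0.3516 = 131.2 kips.
Design strength φR_n = 0.75 × 131.2 = 98.4 kips.

98.4 kips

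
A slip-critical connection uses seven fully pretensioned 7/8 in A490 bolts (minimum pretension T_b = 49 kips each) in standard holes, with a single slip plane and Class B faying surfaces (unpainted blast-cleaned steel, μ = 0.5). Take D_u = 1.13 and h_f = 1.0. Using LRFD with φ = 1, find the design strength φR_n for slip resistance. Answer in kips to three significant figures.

194 kips

R_n = μ · D_u · h_f · T_b · n_s · n_b = 0.5 × 1.13 × 1.0 × 49 × 1 × 7 = 193.8 kips.
Design strength φR_n = 1 × 193.8 = 194 kips.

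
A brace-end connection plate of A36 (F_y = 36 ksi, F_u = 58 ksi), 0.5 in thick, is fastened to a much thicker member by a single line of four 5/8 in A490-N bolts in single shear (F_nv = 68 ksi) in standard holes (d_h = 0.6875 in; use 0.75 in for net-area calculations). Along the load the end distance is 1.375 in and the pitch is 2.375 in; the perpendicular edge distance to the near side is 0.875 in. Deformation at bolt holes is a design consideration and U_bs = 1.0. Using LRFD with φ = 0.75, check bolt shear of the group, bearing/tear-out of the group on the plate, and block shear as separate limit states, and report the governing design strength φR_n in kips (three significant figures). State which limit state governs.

Bolt shear: A_b = π·0.625²/4 = 0.3068 in²; R_n = 68 × 0.3068 × 4 × 1 = 83.45 kips → 0.75 × 83.45 = 62.6 kips.
Bearing: edge l_c = 1.031, r_n = 35.89 kips; interior l_c = 1.688, r_n = 43.5 kips; R_n = 35.89 + 3·43.5 = 166.4 kips → 125 kips.
Block shear: A_gv = 4.25, A_nv = 2.938, A_nt = 0.25 in²; R_n = min(0.6F_uA_nv, 0.6F_yA_gv) + U_bs·F_u·A_nt = 106.3 kips → 79.7 kips.
Bolt shear governs: 62.6 kips.

62.6 kips (bolt shear governs)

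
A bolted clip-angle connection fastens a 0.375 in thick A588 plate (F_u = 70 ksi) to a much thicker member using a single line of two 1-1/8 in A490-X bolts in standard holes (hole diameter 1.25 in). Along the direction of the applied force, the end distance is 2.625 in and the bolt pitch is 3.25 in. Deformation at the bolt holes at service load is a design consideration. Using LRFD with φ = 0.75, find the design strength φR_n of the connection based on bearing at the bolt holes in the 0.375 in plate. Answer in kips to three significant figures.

94.5 kips

Per bolt r_n = 1.2 l_c t F_u ≤ 2.4 d t F_u; upper limit = 2.4 × 1.125 × 0.375 × 70 = 70.88 kips.
Edge bolt: l_c = 2.625 − 1.25/2 = 2 in → 1.2 × 2 × 0.375 × 70 = 63 → r_n = 63 kips.
Interior bolts: l_c = 3.25 − 1.25 = 2 in → 1.2 × 2 × 0.375 × 70 = 63 → r_n = 63 kips.
R_n = 1 × 63 + 1 × 63 = 126 kips.
Design strength φR_n = 0.75 × 126 = 94.5 kips.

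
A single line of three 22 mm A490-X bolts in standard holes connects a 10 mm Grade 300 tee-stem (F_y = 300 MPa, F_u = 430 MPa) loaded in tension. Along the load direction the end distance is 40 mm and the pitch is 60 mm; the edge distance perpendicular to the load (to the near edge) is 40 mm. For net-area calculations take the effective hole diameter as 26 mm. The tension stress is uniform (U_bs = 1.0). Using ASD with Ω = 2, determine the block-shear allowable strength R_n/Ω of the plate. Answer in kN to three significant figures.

Shear plane L_v = 40 + 2·60 = 160 mm; A_gv = 160 × 10 = 1600 mm².
A_nv = (160 − 2.5·26) × 10 = 950 mm².
A_nt = (40 − 0.5·26) × 10 = 270 mm².
0.6 F_u A_nv = 245.1 kN; 0.6 F_y A_gv = 288 kN → shear rupture governs the shear term.
R_n = 245.1 + 1.0 × 430 × 270 / 1000 = 361.2 kN.
Allowable strength R_n/Ω = 361.2 / 2 = 181 kN.

181 kN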